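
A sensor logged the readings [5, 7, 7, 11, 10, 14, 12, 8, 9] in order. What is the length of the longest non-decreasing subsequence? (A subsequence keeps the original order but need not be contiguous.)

5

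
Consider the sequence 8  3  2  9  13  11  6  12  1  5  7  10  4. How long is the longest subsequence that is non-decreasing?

4

Let dp[i] be the length of the longest such subsequence ending at index i:
i:      1  2  3  4  5  6  7  8  9 10 11 12 13
a[i]:   8  3  2  9 13 11  6 12  1  5  7 10  4
dp:     1  1  1  2  3  3  2  4  1  2  3  4  2
Maximum dp value is 4.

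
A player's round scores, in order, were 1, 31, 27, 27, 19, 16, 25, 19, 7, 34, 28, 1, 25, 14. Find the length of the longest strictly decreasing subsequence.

6

Negate each value so 'decreasing' becomes 'increasing', then run patience tails on the negated sequence:
-1 → extends → [-1]
-31 → replaces -1 → [-31]
-27 → extends → [-31, -27]
-27 → already a tail → [-31, -27]
-19 → extends → [-31, -27, -19]
-16 → extends → [-31, -27, -19, -16]
-25 → replaces -19 → [-31, -27, -25, -16]
-19 → replaces -16 → [-31, -27, -25, -19]
-7 → extends → [-31, -27, -25, -19, -7]
-34 → replaces -31 → [-34, -27, -25, -19, -7]
-28 → replaces -27 → [-34, -28, -25, -19, -7]
-1 → extends → [-34, -28, -25, -19, -7, -1]
-25 → already a tail → [-34, -28, -25, -19, -7, -1]
-14 → replaces -7 → [-34, -28, -25, -19, -14, -1]
Six tails, so the longest strictly decreasing subsequence of the original has length 6.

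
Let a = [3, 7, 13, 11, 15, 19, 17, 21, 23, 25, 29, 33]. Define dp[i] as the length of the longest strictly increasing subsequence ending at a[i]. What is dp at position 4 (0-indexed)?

4

dp[i] = 1 + max{dp[j] : j<i, a[j]<a[i]} (or 1 if no such j):
i:      0  1  2  3  4  5  6  7  8  9 10 11
a[i]:   3  7 13 11 15 19 17 21 23 25 29 33
dp:     1  2  3  3  4  5  5  6  7  8  9 10
At index 4 the value is 4.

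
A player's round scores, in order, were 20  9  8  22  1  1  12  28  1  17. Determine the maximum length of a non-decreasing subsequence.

4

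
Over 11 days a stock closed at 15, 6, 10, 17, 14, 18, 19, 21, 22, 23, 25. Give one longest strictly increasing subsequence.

6, 10, 17, 18, 19, 21, 22, 23, 25

Patience tails give the LIS length; then backtrack through the dp parents:
15 → extends → [15]
6 → replaces 15 → [6]
10 → extends → [6, 10]
17 → extends → [6, 10, 17]
14 → replaces 17 → [6, 10, 14]
18 → extends → [6, 10, 14, 18]
19 → extends → [6, 10, 14, 18, 19]
21 → extends → [6, 10, 14, 18, 19, 21]
22 → extends → [6, 10, 14, 18, 19, 21, 22]
23 → extends → [6, 10, 14, 18, 19, 21, 22, 23]
25 → extends → [6, 10, 14, 18, 19, 21, 22, 23, 25]
Length 9; one witness is 6, 10, 17, 18, 19, 21, 22, 23, 25.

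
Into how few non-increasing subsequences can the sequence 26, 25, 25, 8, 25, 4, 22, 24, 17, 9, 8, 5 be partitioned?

3

Place each on the leftmost legal pile:
26 → new pile 1 (tops now [26])
25 → pile 1 (tops now [25])
25 → pile 1 (tops now [25])
8 → pile 1 (tops now [8])
25 → new pile 2 (tops now [8, 25])
4 → pile 1 (tops now [4, 25])
22 → pile 2 (tops now [4, 22])
24 → new pile 3 (tops now [4, 22, 24])
17 → pile 2 (tops now [4, 17, 24])
9 → pile 2 (tops now [4, 9, 24])
8 → pile 2 (tops now [4, 8, 24])
5 → pile 2 (tops now [4, 5, 24])
Three piles.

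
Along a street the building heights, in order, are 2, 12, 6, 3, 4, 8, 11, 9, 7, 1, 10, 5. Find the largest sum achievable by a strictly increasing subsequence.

36

Let S[i] be the best sum of a strictly increasing subsequence ending at i:
i:      1  2  3  4  5  6  7  8  9 10 11 12
a[i]:   2 12  6  3  4  8 11  9  7  1 10  5
S:      2 14  8  5  9 17 28 26 16  1 36 14
Maximum is 36 (e.g. 2 + 3 + 4 + 8 + 9 + 10).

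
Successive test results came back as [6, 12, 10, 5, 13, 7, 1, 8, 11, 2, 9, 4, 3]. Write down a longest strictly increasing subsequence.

Patience tails give the LIS length; then backtrack through the dp parents:
6 → extends → [6]
12 → extends → [6, 12]
10 → replaces 12 → [6, 10]
5 → replaces 6 → [5, 10]
13 → extends → [5, 10, 13]
7 → replaces 10 → [5, 7, 13]
1 → replaces 5 → [1, 7, 13]
8 → replaces 13 → [1, 7, 8]
11 → extends → [1, 7, 8, 11]
2 → replaces 7 → [1, 2, 8, 11]
9 → replaces 11 → [1, 2, 8, 9]
4 → replaces 8 → [1, 2, 4, 9]
3 → replaces 4 → [1, 2, 3, 9]
Length 4; one witness is 6, 7, 8, 11.

6, 7, 8, 11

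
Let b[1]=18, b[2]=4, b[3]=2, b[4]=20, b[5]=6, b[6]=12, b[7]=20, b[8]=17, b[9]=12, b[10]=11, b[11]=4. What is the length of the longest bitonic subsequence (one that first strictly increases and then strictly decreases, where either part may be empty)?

8

inc[i] = longest strictly increasing subsequence ending at i; dec[i] = longest strictly decreasing subsequence starting at i:
i:      1  2  3  4  5  6  7  8  9 10 11
b[i]:  18  4  2 20  6 12 20 17 12 11  4
inc:    1  1  1  2  2  3  4  4  3  3  2
dec:    5  2  1  5  2  3  5  4  3  2  1
Best peak at i=7 (value 20): inc=4, dec=5, length 4+5−1 = 8.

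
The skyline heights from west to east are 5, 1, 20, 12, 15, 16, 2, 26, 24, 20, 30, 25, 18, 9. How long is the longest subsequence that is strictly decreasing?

Negate each value so 'decreasing' becomes 'increasing', then run patience tails on the negated sequence:
-5 → extends → [-5]
-1 → extends → [-5, -1]
-20 → replaces -5 → [-20, -1]
-12 → replaces -1 → [-20, -12]
-15 → replaces -12 → [-20, -15]
-16 → replaces -15 → [-20, -16]
-2 → extends → [-20, -16, -2]
-26 → replaces -20 → [-26, -16, -2]
-24 → replaces -16 → [-26, -24, -2]
-20 → replaces -2 → [-26, -24, -20]
-30 → replaces -26 → [-30, -24, -20]
-25 → replaces -24 → [-30, -25, -20]
-18 → extends → [-30, -25, -20, -18]
-9 → extends → [-30, -25, -20, -18, -9]
Five tails, so the longest strictly decreasing subsequence of the original has length 5.

5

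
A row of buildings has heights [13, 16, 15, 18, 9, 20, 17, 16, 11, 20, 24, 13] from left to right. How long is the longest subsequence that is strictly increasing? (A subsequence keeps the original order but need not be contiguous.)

5

Track the smallest tail for each achievable length (strict):
13 → extends → [13]
16 → extends → [13, 16]
15 → replaces 16 → [13, 15]
18 → extends → [13, 15, 18]
9 → replaces 13 → [9, 15, 18]
20 → extends → [9, 15, 18, 20]
17 → replaces 18 → [9, 15, 17, 20]
16 → replaces 17 → [9, 15, 16, 20]
11 → replaces 15 → [9, 11, 16, 20]
20 → already a tail → [9, 11, 16, 20]
24 → extends → [9, 11, 16, 20, 24]
13 → replaces 16 → [9, 11, 13, 20, 24]
Five tails, so the longest strictly increasing subsequence has length 5 (e.g. 13, 16, 18, 20, 24).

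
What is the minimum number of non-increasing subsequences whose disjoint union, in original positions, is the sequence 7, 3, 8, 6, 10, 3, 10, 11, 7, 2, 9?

4

Place each on the leftmost legal pile:
7 → new pile 1 (tops now [7])
3 → pile 1 (tops now [3])
8 → new pile 2 (tops now [3, 8])
6 → pile 2 (tops now [3, 6])
10 → new pile 3 (tops now [3, 6, 10])
3 → pile 1 (tops now [3, 6, 10])
10 → pile 3 (tops now [3, 6, 10])
11 → new pile 4 (tops now [3, 6, 10, 11])
7 → pile 3 (tops now [3, 6, 7, 11])
2 → pile 1 (tops now [2, 6, 7, 11])
9 → pile 4 (tops now [2, 6, 7, 9])
Four piles.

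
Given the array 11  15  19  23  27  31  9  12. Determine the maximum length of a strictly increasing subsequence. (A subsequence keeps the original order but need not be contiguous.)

Track the smallest tail for each achievable length (strict):
11 → extends → [11]
15 → extends → [11, 15]
19 → extends → [11, 15, 19]
23 → extends → [11, 15, 19, 23]
27 → extends → [11, 15, 19, 23, 27]
31 → extends → [11, 15, 19, 23, 27, 31]
9 → replaces 11 → [9, 15, 19, 23, 27, 31]
12 → replaces 15 → [9, 12, 19, 23, 27, 31]
Six tails, so the longest strictly increasing subsequence has length 6 (e.g. 11, 15, 19, 23, 27, 31).

6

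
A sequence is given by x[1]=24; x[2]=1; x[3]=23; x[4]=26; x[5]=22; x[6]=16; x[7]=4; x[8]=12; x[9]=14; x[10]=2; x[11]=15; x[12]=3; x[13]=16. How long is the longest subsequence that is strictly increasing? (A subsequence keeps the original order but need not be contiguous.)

6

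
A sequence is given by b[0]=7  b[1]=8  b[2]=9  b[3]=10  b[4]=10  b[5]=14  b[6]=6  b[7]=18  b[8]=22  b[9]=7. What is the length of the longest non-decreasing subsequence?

Track the smallest tail for each achievable length (allowing ties):
7 → extends → [7]
8 → extends → [7, 8]
9 → extends → [7, 8, 9]
10 → extends → [7, 8, 9, 10]
10 → extends → [7, 8, 9, 10, 10]
14 → extends → [7, 8, 9, 10, 10, 14]
6 → replaces 7 → [6, 8, 9, 10, 10, 14]
18 → extends → [6, 8, 9, 10, 10, 14, 18]
22 → extends → [6, 8, 9, 10, 10, 14, 18, 22]
7 → replaces 8 → [6, 7, 9, 10, 10, 14, 18, 22]
Eight tails, so the longest non-decreasing subsequence has length 8 (e.g. 7, 8, 9, 10, 10, 14, 18, 22).

8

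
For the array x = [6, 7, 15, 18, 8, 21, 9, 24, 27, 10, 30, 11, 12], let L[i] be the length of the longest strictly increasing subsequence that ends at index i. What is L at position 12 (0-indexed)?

7

dp[i] = 1 + max{dp[j] : j<i, x[j]<x[i]} (or 1 if no such j):
i:      0  1  2  3  4  5  6  7  8  9 10 11 12
x[i]:   6  7 15 18  8 21  9 24 27 10 30 11 12
dp:     1  2  3  4  3  5  4  6  7  5  8  6  7
At index 12 the value is 7.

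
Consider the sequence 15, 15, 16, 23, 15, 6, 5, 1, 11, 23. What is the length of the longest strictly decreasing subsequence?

5

Negate each value so 'decreasing' becomes 'increasing', then run patience tails on the negated sequence:
-15 → extends → [-15]
-15 → already a tail → [-15]
-16 → replaces -15 → [-16]
-23 → replaces -16 → [-23]
-15 → extends → [-23, -15]
-6 → extends → [-23, -15, -6]
-5 → extends → [-23, -15, -6, -5]
-1 → extends → [-23, -15, -6, -5, -1]
-11 → replaces -6 → [-23, -15, -11, -5, -1]
-23 → already a tail → [-23, -15, -11, -5, -1]
Five tails, so the longest strictly decreasing subsequence of the original has length 5.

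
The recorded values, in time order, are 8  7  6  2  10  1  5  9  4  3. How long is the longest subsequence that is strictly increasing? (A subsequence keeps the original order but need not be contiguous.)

Track the smallest tail for each achievable length (strict):
8 → extends → [8]
7 → replaces 8 → [7]
6 → replaces 7 → [6]
2 → replaces 6 → [2]
10 → extends → [2, 10]
1 → replaces 2 → [1, 10]
5 → replaces 10 → [1, 5]
9 → extends → [1, 5, 9]
4 → replaces 5 → [1, 4, 9]
3 → replaces 4 → [1, 3, 9]
Three tails, so the longest strictly increasing subsequence has length 3 (e.g. 2, 5, 9).

3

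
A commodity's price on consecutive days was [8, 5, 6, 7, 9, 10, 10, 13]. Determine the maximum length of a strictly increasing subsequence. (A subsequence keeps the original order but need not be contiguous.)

6

Track the smallest tail for each achievable length (strict):
8 → extends → [8]
5 → replaces 8 → [5]
6 → extends → [5, 6]
7 → extends → [5, 6, 7]
9 → extends → [5, 6, 7, 9]
10 → extends → [5, 6, 7, 9, 10]
10 → already a tail → [5, 6, 7, 9, 10]
13 → extends → [5, 6, 7, 9, 10, 13]
Six tails, so the longest strictly increasing subsequence has length 6 (e.g. 5, 6, 7, 9, 10, 13).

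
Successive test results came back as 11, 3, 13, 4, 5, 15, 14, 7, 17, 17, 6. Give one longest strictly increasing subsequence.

3, 4, 5, 15, 17

Patience tails give the LIS length; then backtrack through the dp parents:
11 → extends → [11]
3 → replaces 11 → [3]
13 → extends → [3, 13]
4 → replaces 13 → [3, 4]
5 → extends → [3, 4, 5]
15 → extends → [3, 4, 5, 15]
14 → replaces 15 → [3, 4, 5, 14]
7 → replaces 14 → [3, 4, 5, 7]
17 → extends → [3, 4, 5, 7, 17]
17 → already a tail → [3, 4, 5, 7, 17]
6 → replaces 7 → [3, 4, 5, 6, 17]
Length 5; one witness is 3, 4, 5, 15, 17.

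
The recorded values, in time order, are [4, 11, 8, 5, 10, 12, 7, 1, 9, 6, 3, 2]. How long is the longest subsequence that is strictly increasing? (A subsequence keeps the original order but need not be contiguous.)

Let dp[i] be the length of the longest such subsequence ending at index i:
i:      1  2  3  4  5  6  7  8  9 10 11 12
a[i]:   4 11  8  5 10 12  7  1  9  6  3  2
dp:     1  2  2  2  3  4  3  1  4  3  2  2
Maximum dp value is 4.

4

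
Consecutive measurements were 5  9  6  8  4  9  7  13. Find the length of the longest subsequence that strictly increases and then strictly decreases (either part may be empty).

5

inc[i] = longest strictly increasing subsequence ending at i; dec[i] = longest strictly decreasing subsequence starting at i:
i:      1  2  3  4  5  6  7  8
a[i]:   5  9  6  8  4  9  7 13
inc:    1  2  2  3  1  4  3  5
dec:    2  3  2  2  1  2  1  1
Best peak at i=6 (value 9): inc=4, dec=2, length 4+2−1 = 5.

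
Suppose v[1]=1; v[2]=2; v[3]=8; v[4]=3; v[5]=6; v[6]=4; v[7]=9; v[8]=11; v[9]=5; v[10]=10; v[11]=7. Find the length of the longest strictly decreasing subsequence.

3

Let dp[i] be the longest strictly decreasing subsequence ending at i:
i:      1  2  3  4  5  6  7  8  9 10 11
v[i]:   1  2  8  3  6  4  9 11  5 10  7
dp:     1  1  1  2  2  3  1  1  3  2  3
Maximum is 3.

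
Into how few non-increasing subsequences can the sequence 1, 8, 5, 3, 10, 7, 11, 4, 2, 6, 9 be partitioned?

5

Place each on the leftmost legal pile:
1 → new pile 1 (tops now [1])
8 → new pile 2 (tops now [1, 8])
5 → pile 2 (tops now [1, 5])
3 → pile 2 (tops now [1, 3])
10 → new pile 3 (tops now [1, 3, 10])
7 → pile 3 (tops now [1, 3, 7])
11 → new pile 4 (tops now [1, 3, 7, 11])
4 → pile 3 (tops now [1, 3, 4, 11])
2 → pile 2 (tops now [1, 2, 4, 11])
6 → pile 4 (tops now [1, 2, 4, 6])
9 → new pile 5 (tops now [1, 2, 4, 6, 9])
Five piles.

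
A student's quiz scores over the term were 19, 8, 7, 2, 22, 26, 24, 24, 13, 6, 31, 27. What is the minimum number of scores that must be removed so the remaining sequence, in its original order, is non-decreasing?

7

Fewest deletions = n − (longest non-decreasing subsequence).
Patience tails:
19 → extends → [19]
8 → replaces 19 → [8]
7 → replaces 8 → [7]
2 → replaces 7 → [2]
22 → extends → [2, 22]
26 → extends → [2, 22, 26]
24 → replaces 26 → [2, 22, 24]
24 → extends → [2, 22, 24, 24]
13 → replaces 22 → [2, 13, 24, 24]
6 → replaces 13 → [2, 6, 24, 24]
31 → extends → [2, 6, 24, 24, 31]
27 → replaces 31 → [2, 6, 24, 24, 27]
Longest non-decreasing subsequence has length 5, so deletions = 12 − 5 = 7.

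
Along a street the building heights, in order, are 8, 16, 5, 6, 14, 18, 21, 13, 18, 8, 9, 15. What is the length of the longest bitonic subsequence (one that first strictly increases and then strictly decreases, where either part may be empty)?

7

inc[i] = longest strictly increasing subsequence ending at i; dec[i] = longest strictly decreasing subsequence starting at i:
i:      1  2  3  4  5  6  7  8  9 10 11 12
a[i]:   8 16  5  6 14 18 21 13 18  8  9 15
inc:    1  2  1  2  3  4  5  3  4  3  4  5
dec:    2  4  1  1  3  3  3  2  2  1  1  1
Best peak at i=7 (value 21): inc=5, dec=3, length 5+3−1 = 7.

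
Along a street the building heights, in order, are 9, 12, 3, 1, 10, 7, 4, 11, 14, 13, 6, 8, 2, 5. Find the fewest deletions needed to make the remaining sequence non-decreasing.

10

Fewest deletions = n − (longest non-decreasing subsequence).
Patience tails:
9 → extends → [9]
12 → extends → [9, 12]
3 → replaces 9 → [3, 12]
1 → replaces 3 → [1, 12]
10 → replaces 12 → [1, 10]
7 → replaces 10 → [1, 7]
4 → replaces 7 → [1, 4]
11 → extends → [1, 4, 11]
14 → extends → [1, 4, 11, 14]
13 → replaces 14 → [1, 4, 11, 13]
6 → replaces 11 → [1, 4, 6, 13]
8 → replaces 13 → [1, 4, 6, 8]
2 → replaces 4 → [1, 2, 6, 8]
5 → replaces 6 → [1, 2, 5, 8]
Longest non-decreasing subsequence has length 4, so deletions = 14 − 4 = 10.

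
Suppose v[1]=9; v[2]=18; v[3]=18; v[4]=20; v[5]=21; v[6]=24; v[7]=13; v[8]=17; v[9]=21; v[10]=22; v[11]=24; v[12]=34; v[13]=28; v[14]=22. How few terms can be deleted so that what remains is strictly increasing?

Fewest deletions = n − (longest strictly increasing subsequence).
Patience tails:
9 → extends → [9]
18 → extends → [9, 18]
18 → already a tail → [9, 18]
20 → extends → [9, 18, 20]
21 → extends → [9, 18, 20, 21]
24 → extends → [9, 18, 20, 21, 24]
13 → replaces 18 → [9, 13, 20, 21, 24]
17 → replaces 20 → [9, 13, 17, 21, 24]
21 → already a tail → [9, 13, 17, 21, 24]
22 → replaces 24 → [9, 13, 17, 21, 22]
24 → extends → [9, 13, 17, 21, 22, 24]
34 → extends → [9, 13, 17, 21, 22, 24, 34]
28 → replaces 34 → [9, 13, 17, 21, 22, 24, 28]
22 → already a tail → [9, 13, 17, 21, 22, 24, 28]
Longest strictly increasing subsequence has length 7, so deletions = 14 − 7 = 7.

7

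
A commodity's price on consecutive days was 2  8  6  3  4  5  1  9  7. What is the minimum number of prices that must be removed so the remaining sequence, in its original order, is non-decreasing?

4

Fewest deletions = n − (longest non-decreasing subsequence).
Patience tails:
2 → extends → [2]
8 → extends → [2, 8]
6 → replaces 8 → [2, 6]
3 → replaces 6 → [2, 3]
4 → extends → [2, 3, 4]
5 → extends → [2, 3, 4, 5]
1 → replaces 2 → [1, 3, 4, 5]
9 → extends → [1, 3, 4, 5, 9]
7 → replaces 9 → [1, 3, 4, 5, 7]
Longest non-decreasing subsequence has length 5, so deletions = 9 − 5 = 4.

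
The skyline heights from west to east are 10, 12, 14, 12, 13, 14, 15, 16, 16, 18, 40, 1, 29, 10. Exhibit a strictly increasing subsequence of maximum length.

Patience tails give the LIS length; then backtrack through the dp parents:
10 → extends → [10]
12 → extends → [10, 12]
14 → extends → [10, 12, 14]
12 → already a tail → [10, 12, 14]
13 → replaces 14 → [10, 12, 13]
14 → extends → [10, 12, 13, 14]
15 → extends → [10, 12, 13, 14, 15]
16 → extends → [10, 12, 13, 14, 15, 16]
16 → already a tail → [10, 12, 13, 14, 15, 16]
18 → extends → [10, 12, 13, 14, 15, 16, 18]
40 → extends → [10, 12, 13, 14, 15, 16, 18, 40]
1 → replaces 10 → [1, 12, 13, 14, 15, 16, 18, 40]
29 → replaces 40 → [1, 12, 13, 14, 15, 16, 18, 29]
10 → replaces 12 → [1, 10, 13, 14, 15, 16, 18, 29]
Length 8; one witness is 10, 12, 13, 14, 15, 16, 18, 40.

10, 12, 13, 14, 15, 16, 18, 40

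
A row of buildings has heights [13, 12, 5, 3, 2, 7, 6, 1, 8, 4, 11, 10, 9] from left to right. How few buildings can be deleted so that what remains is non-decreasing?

Fewest deletions = n − (longest non-decreasing subsequence).
i:      1  2  3  4  5  6  7  8  9 10 11 12 13
a[i]:  13 12  5  3  2  7  6  1  8  4 11 10  9
dp:     1  1  1  1  1  2  2  1  3  2  4  4  4
max dp = 4, so deletions = 13 − 4 = 9.

9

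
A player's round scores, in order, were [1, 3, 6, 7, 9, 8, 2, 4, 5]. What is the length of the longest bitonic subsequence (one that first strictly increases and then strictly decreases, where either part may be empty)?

7

inc[i] = longest strictly increasing subsequence ending at i; dec[i] = longest strictly decreasing subsequence starting at i:
i:     1 2 3 4 5 6 7 8 9
a[i]:  1 3 6 7 9 8 2 4 5
inc:   1 2 3 4 5 5 2 3 4
dec:   1 2 2 2 3 2 1 1 1
Best peak at i=5 (value 9): inc=5, dec=3, length 5+3−1 = 7.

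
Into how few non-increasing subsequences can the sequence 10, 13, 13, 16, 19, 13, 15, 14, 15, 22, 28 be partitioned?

6

The minimum number of non-increasing subsequences covering a sequence equals the length of its longest strictly increasing subsequence.
LIS length is 6 (e.g. 10, 13, 16, 19, 22, 28), so 6 piles are needed.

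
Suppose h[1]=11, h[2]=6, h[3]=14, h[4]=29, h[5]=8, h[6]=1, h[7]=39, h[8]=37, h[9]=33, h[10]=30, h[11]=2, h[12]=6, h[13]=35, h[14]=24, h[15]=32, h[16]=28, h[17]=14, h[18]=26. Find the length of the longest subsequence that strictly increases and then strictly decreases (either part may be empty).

9

inc[i] = longest strictly increasing subsequence ending at i; dec[i] = longest strictly decreasing subsequence starting at i:
i:      1  2  3  4  5  6  7  8  9 10 11 12 13 14 15 16 17 18
h[i]:  11  6 14 29  8  1 39 37 33 30  2  6 35 24 32 28 14 26
inc:    1  1  2  3  2  1  4  4  4  4  2  3  5  4  5  5  4  5
dec:    3  2  3  3  2  1  6  5  4  3  1  1  4  2  3  2  1  1
Best peak at i=7 (value 39): inc=4, dec=6, length 4+6−1 = 9.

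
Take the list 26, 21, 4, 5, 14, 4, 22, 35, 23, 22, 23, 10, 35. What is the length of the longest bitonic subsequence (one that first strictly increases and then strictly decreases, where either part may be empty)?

8

inc[i] = longest strictly increasing subsequence ending at i; dec[i] = longest strictly decreasing subsequence starting at i:
i:      1  2  3  4  5  6  7  8  9 10 11 12 13
a[i]:  26 21  4  5 14  4 22 35 23 22 23 10 35
inc:    1  1  1  2  3  1  4  5  5  4  5  3  6
dec:    4  3  1  2  2  1  2  4  3  2  2  1  1
Best peak at i=8 (value 35): inc=5, dec=4, length 5+4−1 = 8.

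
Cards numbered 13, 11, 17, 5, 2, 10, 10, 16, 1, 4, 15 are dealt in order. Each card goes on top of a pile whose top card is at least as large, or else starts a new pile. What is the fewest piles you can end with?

3

Place each on the leftmost legal pile:
13 → new pile 1 (tops now [13])
11 → pile 1 (tops now [11])
17 → new pile 2 (tops now [11, 17])
5 → pile 1 (tops now [5, 17])
2 → pile 1 (tops now [2, 17])
10 → pile 2 (tops now [2, 10])
10 → pile 2 (tops now [2, 10])
16 → new pile 3 (tops now [2, 10, 16])
1 → pile 1 (tops now [1, 10, 16])
4 → pile 2 (tops now [1, 4, 16])
15 → pile 3 (tops now [1, 4, 15])
Three piles.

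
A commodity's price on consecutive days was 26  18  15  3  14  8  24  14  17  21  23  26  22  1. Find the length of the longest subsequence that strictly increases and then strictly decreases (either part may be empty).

9

inc[i] = longest strictly increasing subsequence ending at i; dec[i] = longest strictly decreasing subsequence starting at i:
i:      1  2  3  4  5  6  7  8  9 10 11 12 13 14
a[i]:  26 18 15  3 14  8 24 14 17 21 23 26 22  1
inc:    1  1  1  1  2  2  3  3  4  5  6  7  6  1
dec:    6  5  4  2  3  2  4  2  2  2  3  3  2  1
Best peak at i=12 (value 26): inc=7, dec=3, length 7+3−1 = 9.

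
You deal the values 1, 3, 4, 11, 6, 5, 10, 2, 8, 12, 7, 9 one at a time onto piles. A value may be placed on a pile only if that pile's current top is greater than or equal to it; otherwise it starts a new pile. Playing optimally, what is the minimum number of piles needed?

6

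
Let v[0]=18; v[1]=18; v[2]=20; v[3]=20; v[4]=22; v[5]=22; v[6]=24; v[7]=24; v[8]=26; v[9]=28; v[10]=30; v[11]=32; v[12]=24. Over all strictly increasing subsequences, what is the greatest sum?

200

Let S[i] be the best sum of a strictly increasing subsequence ending at i:
i:       0   1   2   3   4   5   6   7   8   9  10  11  12
v[i]:   18  18  20  20  22  22  24  24  26  28  30  32  24
S:      18  18  38  38  60  60  84  84 110 138 168 200  84
Maximum is 200 (e.g. 18 + 20 + 22 + 24 + 26 + 28 + 30 + 32).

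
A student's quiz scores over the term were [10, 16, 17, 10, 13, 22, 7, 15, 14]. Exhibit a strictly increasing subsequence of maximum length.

10, 16, 17, 22

Patience tails give the LIS length; then backtrack through the dp parents:
10 → extends → [10]
16 → extends → [10, 16]
17 → extends → [10, 16, 17]
10 → already a tail → [10, 16, 17]
13 → replaces 16 → [10, 13, 17]
22 → extends → [10, 13, 17, 22]
7 → replaces 10 → [7, 13, 17, 22]
15 → replaces 17 → [7, 13, 15, 22]
14 → replaces 15 → [7, 13, 14, 22]
Length 4; one witness is 10, 16, 17, 22.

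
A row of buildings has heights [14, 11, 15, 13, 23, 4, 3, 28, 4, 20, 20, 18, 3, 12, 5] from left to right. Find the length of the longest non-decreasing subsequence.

4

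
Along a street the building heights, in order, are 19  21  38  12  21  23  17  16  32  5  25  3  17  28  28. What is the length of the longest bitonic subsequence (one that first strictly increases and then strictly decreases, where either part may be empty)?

inc[i] = longest strictly increasing subsequence ending at i; dec[i] = longest strictly decreasing subsequence starting at i:
i:      1  2  3  4  5  6  7  8  9 10 11 12 13 14 15
a[i]:  19 21 38 12 21 23 17 16 32  5 25  3 17 28 28
inc:    1  2  3  1  2  3  2  2  4  1  4  1  3  5  5
dec:    5  5  6  3  5  5  4  3  3  2  2  1  1  1  1
Best peak at i=3 (value 38): inc=3, dec=6, length 3+6−1 = 8.

8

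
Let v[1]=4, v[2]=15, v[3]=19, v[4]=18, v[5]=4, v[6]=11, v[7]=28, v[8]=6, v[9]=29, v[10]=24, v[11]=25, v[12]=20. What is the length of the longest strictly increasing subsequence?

5

Track the smallest tail for each achievable length (strict):
4 → extends → [4]
15 → extends → [4, 15]
19 → extends → [4, 15, 19]
18 → replaces 19 → [4, 15, 18]
4 → already a tail → [4, 15, 18]
11 → replaces 15 → [4, 11, 18]
28 → extends → [4, 11, 18, 28]
6 → replaces 11 → [4, 6, 18, 28]
29 → extends → [4, 6, 18, 28, 29]
24 → replaces 28 → [4, 6, 18, 24, 29]
25 → replaces 29 → [4, 6, 18, 24, 25]
20 → replaces 24 → [4, 6, 18, 20, 25]
Five tails, so the longest strictly increasing subsequence has length 5 (e.g. 4, 15, 19, 28, 29).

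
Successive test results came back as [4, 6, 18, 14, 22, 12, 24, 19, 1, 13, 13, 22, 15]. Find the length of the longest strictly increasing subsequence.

Let dp[i] be the length of the longest such subsequence ending at index i:
i:      1  2  3  4  5  6  7  8  9 10 11 12 13
a[i]:   4  6 18 14 22 12 24 19  1 13 13 22 15
dp:     1  2  3  3  4  3  5  4  1  4  4  5  5
Maximum dp value is 5.

5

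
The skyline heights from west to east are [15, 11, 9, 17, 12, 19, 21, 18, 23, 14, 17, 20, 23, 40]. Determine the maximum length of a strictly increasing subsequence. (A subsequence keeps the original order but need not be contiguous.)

7

Track the smallest tail for each achievable length (strict):
15 → extends → [15]
11 → replaces 15 → [11]
9 → replaces 11 → [9]
17 → extends → [9, 17]
12 → replaces 17 → [9, 12]
19 → extends → [9, 12, 19]
21 → extends → [9, 12, 19, 21]
18 → replaces 19 → [9, 12, 18, 21]
23 → extends → [9, 12, 18, 21, 23]
14 → replaces 18 → [9, 12, 14, 21, 23]
17 → replaces 21 → [9, 12, 14, 17, 23]
20 → replaces 23 → [9, 12, 14, 17, 20]
23 → extends → [9, 12, 14, 17, 20, 23]
40 → extends → [9, 12, 14, 17, 20, 23, 40]
Seven tails, so the longest strictly increasing subsequence has length 7 (e.g. 11, 12, 14, 17, 20, 23, 40).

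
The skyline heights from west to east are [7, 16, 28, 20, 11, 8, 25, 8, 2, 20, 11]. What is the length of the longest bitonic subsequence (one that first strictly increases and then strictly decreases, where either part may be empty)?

7

inc[i] = longest strictly increasing subsequence ending at i; dec[i] = longest strictly decreasing subsequence starting at i:
i:      1  2  3  4  5  6  7  8  9 10 11
a[i]:   7 16 28 20 11  8 25  8  2 20 11
inc:    1  2  3  3  2  2  4  2  1  3  3
dec:    2  4  5  4  3  2  3  2  1  2  1
Best peak at i=3 (value 28): inc=3, dec=5, length 3+5−1 = 7.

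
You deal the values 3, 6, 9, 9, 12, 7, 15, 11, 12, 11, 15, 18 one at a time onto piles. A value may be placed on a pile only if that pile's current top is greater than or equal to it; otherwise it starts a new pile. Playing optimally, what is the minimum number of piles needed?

Place each on the leftmost legal pile:
3 → new pile 1 (tops now [3])
6 → new pile 2 (tops now [3, 6])
9 → new pile 3 (tops now [3, 6, 9])
9 → pile 3 (tops now [3, 6, 9])
12 → new pile 4 (tops now [3, 6, 9, 12])
7 → pile 3 (tops now [3, 6, 7, 12])
15 → new pile 5 (tops now [3, 6, 7, 12, 15])
11 → pile 4 (tops now [3, 6, 7, 11, 15])
12 → pile 5 (tops now [3, 6, 7, 11, 12])
11 → pile 4 (tops now [3, 6, 7, 11, 12])
15 → new pile 6 (tops now [3, 6, 7, 11, 12, 15])
18 → new pile 7 (tops now [3, 6, 7, 11, 12, 15, 18])
Seven piles.

7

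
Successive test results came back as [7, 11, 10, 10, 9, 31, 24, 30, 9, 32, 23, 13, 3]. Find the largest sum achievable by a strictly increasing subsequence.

Let S[i] be the best sum of a strictly increasing subsequence ending at i:
i:       1   2   3   4   5   6   7   8   9  10  11  12  13
a[i]:    7  11  10  10   9  31  24  30   9  32  23  13   3
S:       7  18  17  17  16  49  42  72  16 104  41  31   3
Maximum is 104 (e.g. 7 + 11 + 24 + 30 + 32).

104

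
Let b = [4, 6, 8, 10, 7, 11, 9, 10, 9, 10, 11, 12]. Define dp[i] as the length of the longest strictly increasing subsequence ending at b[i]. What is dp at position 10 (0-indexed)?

6

dp[i] = 1 + max{dp[j] : j<i, b[j]<b[i]} (or 1 if no such j):
i:      0  1  2  3  4  5  6  7  8  9 10 11
b[i]:   4  6  8 10  7 11  9 10  9 10 11 12
dp:     1  2  3  4  3  5  4  5  4  5  6  7
At index 10 the value is 6.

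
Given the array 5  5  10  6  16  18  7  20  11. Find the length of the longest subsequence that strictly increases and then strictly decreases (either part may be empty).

6

inc[i] = longest strictly increasing subsequence ending at i; dec[i] = longest strictly decreasing subsequence starting at i:
i:      1  2  3  4  5  6  7  8  9
a[i]:   5  5 10  6 16 18  7 20 11
inc:    1  1  2  2  3  4  3  5  4
dec:    1  1  2  1  2  2  1  2  1
Best peak at i=8 (value 20): inc=5, dec=2, length 5+2−1 = 6.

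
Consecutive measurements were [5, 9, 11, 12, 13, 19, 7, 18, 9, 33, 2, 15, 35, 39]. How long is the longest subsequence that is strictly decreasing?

Let dp[i] be the longest strictly decreasing subsequence ending at i:
i:      1  2  3  4  5  6  7  8  9 10 11 12 13 14
a[i]:   5  9 11 12 13 19  7 18  9 33  2 15 35 39
dp:     1  1  1  1  1  1  2  2  3  1  4  3  1  1
Maximum is 4.

4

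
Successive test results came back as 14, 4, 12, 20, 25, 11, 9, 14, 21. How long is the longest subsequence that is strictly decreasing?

4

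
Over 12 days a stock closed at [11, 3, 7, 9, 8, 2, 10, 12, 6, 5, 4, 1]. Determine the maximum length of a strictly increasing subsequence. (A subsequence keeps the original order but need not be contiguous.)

5

Track the smallest tail for each achievable length (strict):
11 → extends → [11]
3 → replaces 11 → [3]
7 → extends → [3, 7]
9 → extends → [3, 7, 9]
8 → replaces 9 → [3, 7, 8]
2 → replaces 3 → [2, 7, 8]
10 → extends → [2, 7, 8, 10]
12 → extends → [2, 7, 8, 10, 12]
6 → replaces 7 → [2, 6, 8, 10, 12]
5 → replaces 6 → [2, 5, 8, 10, 12]
4 → replaces 5 → [2, 4, 8, 10, 12]
1 → replaces 2 → [1, 4, 8, 10, 12]
Five tails, so the longest strictly increasing subsequence has length 5 (e.g. 3, 7, 9, 10, 12).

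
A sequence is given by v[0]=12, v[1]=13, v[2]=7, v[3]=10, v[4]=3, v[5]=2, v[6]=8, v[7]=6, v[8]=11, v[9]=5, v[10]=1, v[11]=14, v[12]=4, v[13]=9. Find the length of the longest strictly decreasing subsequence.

6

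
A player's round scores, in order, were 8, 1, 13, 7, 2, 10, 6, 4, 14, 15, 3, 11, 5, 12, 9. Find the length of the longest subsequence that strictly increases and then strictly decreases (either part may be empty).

inc[i] = longest strictly increasing subsequence ending at i; dec[i] = longest strictly decreasing subsequence starting at i:
i:      1  2  3  4  5  6  7  8  9 10 11 12 13 14 15
a[i]:   8  1 13  7  2 10  6  4 14 15  3 11  5 12  9
inc:    1  1  2  2  2  3  3  3  4  5  3  4  4  5  5
dec:    5  1  5  4  1  4  3  2  3  3  1  2  1  2  1
Best peak at i=10 (value 15): inc=5, dec=3, length 5+3−1 = 7.

7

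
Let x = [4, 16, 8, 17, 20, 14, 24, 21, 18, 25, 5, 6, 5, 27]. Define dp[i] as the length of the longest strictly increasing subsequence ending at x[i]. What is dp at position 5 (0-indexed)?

3

dp[i] = 1 + max{dp[j] : j<i, x[j]<x[i]} (or 1 if no such j):
i:      0  1  2  3  4  5  6  7  8  9 10 11 12 13
x[i]:   4 16  8 17 20 14 24 21 18 25  5  6  5 27
dp:     1  2  2  3  4  3  5  5  4  6  2  3  2  7
At index 5 the value is 3.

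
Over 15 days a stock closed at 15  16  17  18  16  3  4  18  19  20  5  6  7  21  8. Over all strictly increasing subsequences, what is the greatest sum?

126

Let S[i] be the best sum of a strictly increasing subsequence ending at i:
i:       1   2   3   4   5   6   7   8   9  10  11  12  13  14  15
a[i]:   15  16  17  18  16   3   4  18  19  20   5   6   7  21   8
S:      15  31  48  66  31   3   7  66  85 105  12  18  25 126  33
Maximum is 126 (e.g. 15 + 16 + 17 + 18 + 19 + 20 + 21).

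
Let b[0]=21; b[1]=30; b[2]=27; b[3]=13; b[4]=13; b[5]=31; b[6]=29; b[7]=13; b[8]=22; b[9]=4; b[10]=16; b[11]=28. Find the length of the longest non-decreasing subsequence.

5

Track the smallest tail for each achievable length (allowing ties):
21 → extends → [21]
30 → extends → [21, 30]
27 → replaces 30 → [21, 27]
13 → replaces 21 → [13, 27]
13 → replaces 27 → [13, 13]
31 → extends → [13, 13, 31]
29 → replaces 31 → [13, 13, 29]
13 → replaces 29 → [13, 13, 13]
22 → extends → [13, 13, 13, 22]
4 → replaces 13 → [4, 13, 13, 22]
16 → replaces 22 → [4, 13, 13, 16]
28 → extends → [4, 13, 13, 16, 28]
Five tails, so the longest non-decreasing subsequence has length 5 (e.g. 13, 13, 13, 22, 28).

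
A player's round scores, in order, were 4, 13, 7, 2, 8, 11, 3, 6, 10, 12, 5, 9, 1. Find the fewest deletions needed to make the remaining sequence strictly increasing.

Fewest deletions = n − (longest strictly increasing subsequence).
i:      1  2  3  4  5  6  7  8  9 10 11 12 13
a[i]:   4 13  7  2  8 11  3  6 10 12  5  9  1
dp:     1  2  2  1  3  4  2  3  4  5  3  4  1
max dp = 5, so deletions = 13 − 5 = 8.

8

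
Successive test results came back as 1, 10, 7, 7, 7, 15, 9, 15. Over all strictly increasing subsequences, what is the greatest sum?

32

Let S[i] be the best sum of a strictly increasing subsequence ending at i:
i:      1  2  3  4  5  6  7  8
a[i]:   1 10  7  7  7 15  9 15
S:      1 11  8  8  8 26 17 32
Maximum is 32 (e.g. 1 + 7 + 9 + 15).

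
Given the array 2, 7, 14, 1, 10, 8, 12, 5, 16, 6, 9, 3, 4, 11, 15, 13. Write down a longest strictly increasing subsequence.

Patience tails give the LIS length; then backtrack through the dp parents:
2 → extends → [2]
7 → extends → [2, 7]
14 → extends → [2, 7, 14]
1 → replaces 2 → [1, 7, 14]
10 → replaces 14 → [1, 7, 10]
8 → replaces 10 → [1, 7, 8]
12 → extends → [1, 7, 8, 12]
5 → replaces 7 → [1, 5, 8, 12]
16 → extends → [1, 5, 8, 12, 16]
6 → replaces 8 → [1, 5, 6, 12, 16]
9 → replaces 12 → [1, 5, 6, 9, 16]
3 → replaces 5 → [1, 3, 6, 9, 16]
4 → replaces 6 → [1, 3, 4, 9, 16]
11 → replaces 16 → [1, 3, 4, 9, 11]
15 → extends → [1, 3, 4, 9, 11, 15]
13 → replaces 15 → [1, 3, 4, 9, 11, 13]
Length 6; one witness is 2, 7, 8, 9, 11, 15.

2, 7, 8, 9, 11, 15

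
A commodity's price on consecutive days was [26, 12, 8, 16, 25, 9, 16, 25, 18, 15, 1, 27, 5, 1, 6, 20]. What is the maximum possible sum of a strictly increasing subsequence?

85

Let S[i] be the best sum of a strictly increasing subsequence ending at i:
i:      1  2  3  4  5  6  7  8  9 10 11 12 13 14 15 16
a[i]:  26 12  8 16 25  9 16 25 18 15  1 27  5  1  6 20
S:     26 12  8 28 53 17 33 58 51 32  1 85  6  1 12 71
Maximum is 85 (e.g. 8 + 9 + 16 + 25 + 27).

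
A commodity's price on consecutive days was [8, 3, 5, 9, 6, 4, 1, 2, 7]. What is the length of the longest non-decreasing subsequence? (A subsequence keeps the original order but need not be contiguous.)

4

Track the smallest tail for each achievable length (allowing ties):
8 → extends → [8]
3 → replaces 8 → [3]
5 → extends → [3, 5]
9 → extends → [3, 5, 9]
6 → replaces 9 → [3, 5, 6]
4 → replaces 5 → [3, 4, 6]
1 → replaces 3 → [1, 4, 6]
2 → replaces 4 → [1, 2, 6]
7 → extends → [1, 2, 6, 7]
Four tails, so the longest non-decreasing subsequence has length 4 (e.g. 3, 5, 6, 7).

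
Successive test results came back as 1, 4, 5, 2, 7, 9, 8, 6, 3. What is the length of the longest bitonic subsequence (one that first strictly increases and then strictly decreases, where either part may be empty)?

8

inc[i] = longest strictly increasing subsequence ending at i; dec[i] = longest strictly decreasing subsequence starting at i:
i:     1 2 3 4 5 6 7 8 9
a[i]:  1 4 5 2 7 9 8 6 3
inc:   1 2 3 2 4 5 5 4 3
dec:   1 2 2 1 3 4 3 2 1
Best peak at i=6 (value 9): inc=5, dec=4, length 5+4−1 = 8.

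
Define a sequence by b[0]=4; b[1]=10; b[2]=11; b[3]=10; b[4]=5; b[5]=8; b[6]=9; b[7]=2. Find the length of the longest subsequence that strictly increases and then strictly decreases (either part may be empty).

6

inc[i] = longest strictly increasing subsequence ending at i; dec[i] = longest strictly decreasing subsequence starting at i:
i:      0  1  2  3  4  5  6  7
b[i]:   4 10 11 10  5  8  9  2
inc:    1  2  3  2  2  3  4  1
dec:    2  3  4  3  2  2  2  1
Best peak at i=2 (value 11): inc=3, dec=4, length 3+4−1 = 6.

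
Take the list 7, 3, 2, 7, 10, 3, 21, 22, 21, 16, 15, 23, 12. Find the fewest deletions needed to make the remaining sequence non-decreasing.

Fewest deletions = n − (longest non-decreasing subsequence).
i:      1  2  3  4  5  6  7  8  9 10 11 12 13
a[i]:   7  3  2  7 10  3 21 22 21 16 15 23 12
dp:     1  1  1  2  3  2  4  5  5  4  4  6  4
max dp = 6, so deletions = 13 − 6 = 7.

7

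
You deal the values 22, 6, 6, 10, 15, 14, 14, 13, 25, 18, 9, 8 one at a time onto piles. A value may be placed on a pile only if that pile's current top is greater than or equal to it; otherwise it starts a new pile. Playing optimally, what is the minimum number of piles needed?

4

Place each on the leftmost legal pile:
22 → new pile 1 (tops now [22])
6 → pile 1 (tops now [6])
6 → pile 1 (tops now [6])
10 → new pile 2 (tops now [6, 10])
15 → new pile 3 (tops now [6, 10, 15])
14 → pile 3 (tops now [6, 10, 14])
14 → pile 3 (tops now [6, 10, 14])
13 → pile 3 (tops now [6, 10, 13])
25 → new pile 4 (tops now [6, 10, 13, 25])
18 → pile 4 (tops now [6, 10, 13, 18])
9 → pile 2 (tops now [6, 9, 13, 18])
8 → pile 2 (tops now [6, 8, 13, 18])
Four piles.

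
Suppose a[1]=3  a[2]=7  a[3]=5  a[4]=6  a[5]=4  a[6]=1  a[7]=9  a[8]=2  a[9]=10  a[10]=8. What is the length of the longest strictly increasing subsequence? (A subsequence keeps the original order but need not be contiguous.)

Track the smallest tail for each achievable length (strict):
3 → extends → [3]
7 → extends → [3, 7]
5 → replaces 7 → [3, 5]
6 → extends → [3, 5, 6]
4 → replaces 5 → [3, 4, 6]
1 → replaces 3 → [1, 4, 6]
9 → extends → [1, 4, 6, 9]
2 → replaces 4 → [1, 2, 6, 9]
10 → extends → [1, 2, 6, 9, 10]
8 → replaces 9 → [1, 2, 6, 8, 10]
Five tails, so the longest strictly increasing subsequence has length 5 (e.g. 3, 5, 6, 9, 10).

5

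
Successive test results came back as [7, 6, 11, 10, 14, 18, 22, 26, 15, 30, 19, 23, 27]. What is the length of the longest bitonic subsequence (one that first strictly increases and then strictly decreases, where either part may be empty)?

inc[i] = longest strictly increasing subsequence ending at i; dec[i] = longest strictly decreasing subsequence starting at i:
i:      1  2  3  4  5  6  7  8  9 10 11 12 13
a[i]:   7  6 11 10 14 18 22 26 15 30 19 23 27
inc:    1  1  2  2  3  4  5  6  4  7  5  6  7
dec:    2  1  2  1  1  2  2  2  1  2  1  1  1
Best peak at i=10 (value 30): inc=7, dec=2, length 7+2−1 = 8.

8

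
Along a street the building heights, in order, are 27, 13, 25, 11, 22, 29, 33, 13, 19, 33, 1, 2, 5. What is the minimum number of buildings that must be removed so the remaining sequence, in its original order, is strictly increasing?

Fewest deletions = n − (longest strictly increasing subsequence).
Patience tails:
27 → extends → [27]
13 → replaces 27 → [13]
25 → extends → [13, 25]
11 → replaces 13 → [11, 25]
22 → replaces 25 → [11, 22]
29 → extends → [11, 22, 29]
33 → extends → [11, 22, 29, 33]
13 → replaces 22 → [11, 13, 29, 33]
19 → replaces 29 → [11, 13, 19, 33]
33 → already a tail → [11, 13, 19, 33]
1 → replaces 11 → [1, 13, 19, 33]
2 → replaces 13 → [1, 2, 19, 33]
5 → replaces 19 → [1, 2, 5, 33]
Longest strictly increasing subsequence has length 4, so deletions = 13 − 4 = 9.

9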